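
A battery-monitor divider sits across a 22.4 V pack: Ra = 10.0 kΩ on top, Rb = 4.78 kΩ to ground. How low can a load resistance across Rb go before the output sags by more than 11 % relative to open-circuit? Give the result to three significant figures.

Output resistance R_th = Ra‖Rb = (10.0 × 4.78)/14.78 = 3.234 kΩ.
The fractional drop is R_th/(R_th + R_L); requiring this ≤ 0.110 gives R_L ≥ R_th(1/0.110 − 1) = 3.234 × 8.091 = 26.2 kΩ.

R_L(min) ≈ 26.2 kΩ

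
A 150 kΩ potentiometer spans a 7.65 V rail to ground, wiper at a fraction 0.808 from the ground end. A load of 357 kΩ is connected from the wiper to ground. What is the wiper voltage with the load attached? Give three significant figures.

The wiper splits the pot into (1−α)R = 28.80 kΩ above and αR = 121.2 kΩ below.
Lower section ‖ load = 90.48 kΩ.
V_wiper = 7.65 × 90.48/(28.80 + 90.48) = 5.80 V.

V ≈ 5.80 V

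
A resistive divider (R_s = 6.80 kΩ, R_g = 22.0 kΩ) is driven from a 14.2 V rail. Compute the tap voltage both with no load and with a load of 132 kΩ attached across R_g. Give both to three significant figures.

Unloaded: 10.8 V; loaded: 10.4 V

Open-circuit: V = 14.2 × 22.0/(6.80 + 22.0) = 10.8 V.
With the load, R_g becomes R_g‖R_L = 18.86 kΩ, so V = 14.2 × 18.86/25.66 = 10.4 V.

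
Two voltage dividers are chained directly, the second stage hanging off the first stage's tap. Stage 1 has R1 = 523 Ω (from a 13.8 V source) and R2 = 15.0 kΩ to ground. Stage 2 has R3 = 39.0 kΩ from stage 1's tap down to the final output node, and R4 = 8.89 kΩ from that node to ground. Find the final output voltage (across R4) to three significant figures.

V_out ≈ 2.45 V

Stage 2 presents R3+R4 = 47890 Ω as a load on stage 1's tap.
Stage 1's lower leg becomes R2‖(R3+R4) = 11420 Ω, so V_mid = 13.8 × 11420/11950 = 13.20 V.
Stage 2 is itself unloaded: V_out = V_mid × R4/(R3+R4) = 13.20 × 8890/47890 = 2.45 V.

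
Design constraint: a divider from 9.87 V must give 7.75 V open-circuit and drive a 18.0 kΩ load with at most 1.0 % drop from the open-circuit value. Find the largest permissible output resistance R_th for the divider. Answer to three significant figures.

Loading drop = R_th/(R_th + R_L) ≤ 0.0100, so R_th ≤ R_L · ε/(1−ε) = 18.0 kΩ × 0.0100/0.9900 = 182 Ω.

R_th ≤ 182 Ω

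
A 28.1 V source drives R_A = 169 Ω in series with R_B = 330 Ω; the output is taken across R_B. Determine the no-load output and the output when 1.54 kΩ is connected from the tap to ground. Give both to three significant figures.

Unloaded: 18.6 V; loaded: 17.3 V

Open-circuit: V = 28.1 × 330/(169 + 330) = 18.6 V.
With the load, R_B becomes R_B‖R_L = 271.8 Ω, so V = 28.1 × 271.8/440.8 = 17.3 V.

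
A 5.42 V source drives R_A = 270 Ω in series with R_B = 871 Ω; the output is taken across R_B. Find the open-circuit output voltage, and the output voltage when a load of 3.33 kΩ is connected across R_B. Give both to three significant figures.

Unloaded: 4.14 V; loaded: 3.90 V

Open-circuit: V = 5.42 × 871/(270 + 871) = 4.14 V.
With the load, R_B becomes R_B‖R_L = 690.4 Ω, so V = 5.42 × 690.4/960.4 = 3.90 V.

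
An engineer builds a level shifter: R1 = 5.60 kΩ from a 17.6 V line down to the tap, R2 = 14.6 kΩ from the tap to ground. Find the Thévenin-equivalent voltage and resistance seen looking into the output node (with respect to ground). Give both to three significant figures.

V_th is the open-circuit tap voltage: 17.6 × 14.6/(5.60 + 14.6) = 12.7 V.
With the supply zeroed, R1 and R2 appear in parallel from the tap: R_th = R1‖R2 = (5.60 × 14.6)/20.20 = 4.05 kΩ.

V_th = 12.7 V, R_th = 4.05 kΩ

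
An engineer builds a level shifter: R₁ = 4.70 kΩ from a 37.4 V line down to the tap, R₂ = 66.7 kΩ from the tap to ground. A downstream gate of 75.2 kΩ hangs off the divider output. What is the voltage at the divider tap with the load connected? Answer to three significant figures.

The load sits in parallel with R₂: R₂‖R_L = (66.7 × 75.2) / (66.7 + 75.2) = 35.35 kΩ.
V_out = 37.4 × 35.35 / (4.70 + 35.35) = 37.4 × 35.35/40.05 = 33.0 V.

V_out ≈ 33.0 V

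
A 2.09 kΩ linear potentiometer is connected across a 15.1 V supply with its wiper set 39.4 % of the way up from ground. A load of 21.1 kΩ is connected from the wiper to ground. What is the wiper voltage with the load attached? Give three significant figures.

V ≈ 5.81 V

The wiper splits the pot into (1−α)R = 1267 Ω above and αR = 823.5 Ω below.
Lower section ‖ load = 792.5 Ω.
V_wiper = 15.1 × 792.5/(1267 + 792.5) = 5.81 V.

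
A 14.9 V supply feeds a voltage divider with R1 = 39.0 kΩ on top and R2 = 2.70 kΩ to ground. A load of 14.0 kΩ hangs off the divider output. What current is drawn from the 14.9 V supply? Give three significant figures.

I ≈ 0.361 mA

R2‖R_L = 2.263 kΩ, so the source sees R1 + R2‖R_L = 41.26 kΩ.
I = 14.9 V / 41.26 kΩ = 0.361 mA.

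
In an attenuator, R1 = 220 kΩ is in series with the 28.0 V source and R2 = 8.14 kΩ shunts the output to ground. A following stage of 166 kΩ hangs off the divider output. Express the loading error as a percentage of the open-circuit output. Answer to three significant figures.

The divider's output (Thévenin) resistance is R1‖R2 = 7.850 kΩ.
Fractional drop under load = R_th/(R_th + R_L) = 7.850 / (7.850 + 166) = 0.04515.
So the output falls by 4.52 %.

4.52 %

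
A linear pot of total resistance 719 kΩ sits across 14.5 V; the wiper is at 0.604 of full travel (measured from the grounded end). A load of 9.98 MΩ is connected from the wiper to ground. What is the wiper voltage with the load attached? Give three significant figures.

The wiper splits the pot into (1−α)R = 284.7 kΩ above and αR = 434.3 kΩ below.
Lower section ‖ load = 416.2 kΩ.
V_wiper = 14.5 × 416.2/(284.7 + 416.2) = 8.61 V.

V ≈ 8.61 V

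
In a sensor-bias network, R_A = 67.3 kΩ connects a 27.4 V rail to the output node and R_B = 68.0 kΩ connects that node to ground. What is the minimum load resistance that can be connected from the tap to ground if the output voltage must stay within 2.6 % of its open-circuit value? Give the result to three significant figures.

Output resistance R_th = R_A‖R_B = (67.3 × 68.0)/135.3 = 33.82 kΩ.
The fractional drop is R_th/(R_th + R_L); requiring this ≤ 0.0260 gives R_L ≥ R_th(1/0.0260 − 1) = 33.82 × 37.46 = 1.27 MΩ.

R_L(min) ≈ 1.27 MΩ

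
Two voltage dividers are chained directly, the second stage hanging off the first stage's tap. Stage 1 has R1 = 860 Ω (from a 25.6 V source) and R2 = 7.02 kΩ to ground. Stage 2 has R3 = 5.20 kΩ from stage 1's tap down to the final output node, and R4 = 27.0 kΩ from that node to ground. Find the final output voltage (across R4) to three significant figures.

Stage 2 presents R3+R4 = 32200 Ω as a load on stage 1's tap.
Stage 1's lower leg becomes R2‖(R3+R4) = 5763 Ω, so V_mid = 25.6 × 5763/6623 = 22.28 V.
Stage 2 is itself unloaded: V_out = V_mid × R4/(R3+R4) = 22.28 × 27000/32200 = 18.7 V.

V_out ≈ 18.7 V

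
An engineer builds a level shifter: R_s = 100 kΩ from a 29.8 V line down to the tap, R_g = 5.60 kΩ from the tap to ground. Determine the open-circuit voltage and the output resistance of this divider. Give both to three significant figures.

V_th = 1.58 V, R_th = 5.30 kΩ

V_th is the open-circuit tap voltage: 29.8 × 5.60/(100 + 5.60) = 1.58 V.
With the supply zeroed, R_s and R_g appear in parallel from the tap: R_th = R_s‖R_g = (100 × 5.60)/105.6 = 5.30 kΩ.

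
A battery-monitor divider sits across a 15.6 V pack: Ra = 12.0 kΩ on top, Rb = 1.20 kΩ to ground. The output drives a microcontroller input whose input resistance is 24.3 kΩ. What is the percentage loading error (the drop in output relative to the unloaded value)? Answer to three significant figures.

4.30 %

The divider's output (Thévenin) resistance is Ra‖Rb = 1.091 kΩ.
Fractional drop under load = R_th/(R_th + R_L) = 1.091 / (1.091 + 24.3) = 0.04296.
So the output falls by 4.30 %.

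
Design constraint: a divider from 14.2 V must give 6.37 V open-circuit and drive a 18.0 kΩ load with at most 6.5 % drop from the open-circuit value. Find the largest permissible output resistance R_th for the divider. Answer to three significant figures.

R_th ≤ 1.25 kΩ

Loading drop = R_th/(R_th + R_L) ≤ 0.0650, so R_th ≤ R_L · ε/(1−ε) = 18.0 kΩ × 0.0650/0.9350 = 1.25 kΩ.
(Any R1, R2 with R2/(R1+R2) = 0.449 and R1‖R2 ≤ 1.25 kΩ will meet the spec.)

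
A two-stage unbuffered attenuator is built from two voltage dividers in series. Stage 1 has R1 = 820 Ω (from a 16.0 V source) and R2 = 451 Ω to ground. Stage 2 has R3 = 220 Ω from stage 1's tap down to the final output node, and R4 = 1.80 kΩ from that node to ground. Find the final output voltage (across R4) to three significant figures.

Stage 2 presents R3+R4 = 2020 Ω as a load on stage 1's tap.
Stage 1's lower leg becomes R2‖(R3+R4) = 368.7 Ω, so V_mid = 16.0 × 368.7/1189 = 4.963 V.
Stage 2 is itself unloaded: V_out = V_mid × R4/(R3+R4) = 4.963 × 1800/2020 = 4.42 V.

V_out ≈ 4.42 V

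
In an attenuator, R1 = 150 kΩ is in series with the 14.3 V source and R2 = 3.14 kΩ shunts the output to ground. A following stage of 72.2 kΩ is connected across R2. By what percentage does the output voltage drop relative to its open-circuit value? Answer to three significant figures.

The divider's output (Thévenin) resistance is R1‖R2 = 3.076 kΩ.
Fractional drop under load = R_th/(R_th + R_L) = 3.076 / (3.076 + 72.2) = 0.04086.
So the output falls by 4.09 %.

4.09 %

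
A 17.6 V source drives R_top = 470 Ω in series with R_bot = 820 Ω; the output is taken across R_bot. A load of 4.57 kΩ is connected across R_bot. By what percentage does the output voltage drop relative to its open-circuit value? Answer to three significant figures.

The divider's output (Thévenin) resistance is R_top‖R_bot = 298.8 Ω.
Fractional drop under load = R_th/(R_th + R_L) = 298.8 / (298.8 + 4570) = 0.06136.
So the output falls by 6.14 %.

6.14 %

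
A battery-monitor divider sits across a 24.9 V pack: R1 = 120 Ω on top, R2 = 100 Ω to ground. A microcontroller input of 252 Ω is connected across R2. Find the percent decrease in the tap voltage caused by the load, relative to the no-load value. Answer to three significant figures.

Unloaded V = 24.9 × 100/220.0 = 11.32 V.
Loaded: R2‖R_L = 71.59 Ω, giving V = 24.9 × 71.59/191.6 = 9.304 V.
Drop = (11.32 − 9.304) / 11.32 = 17.8 %.

17.8 %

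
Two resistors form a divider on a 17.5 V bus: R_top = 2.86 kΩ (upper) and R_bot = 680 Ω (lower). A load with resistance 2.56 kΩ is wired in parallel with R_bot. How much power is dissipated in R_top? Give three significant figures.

Total resistance from the source is R_top + (R_bot‖R_L) = 3397 Ω, so I = 17.5/3397 Ω = 5.151 mA.
P = I²·R_top = (5.151 mA)² × 2.86 kΩ = 75.9 mW.

P ≈ 75.9 mW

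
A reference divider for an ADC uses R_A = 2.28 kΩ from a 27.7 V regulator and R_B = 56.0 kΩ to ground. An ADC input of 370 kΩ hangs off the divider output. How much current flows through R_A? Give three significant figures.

I ≈ 0.544 mA

R_B‖R_L = 48.64 kΩ, so the source sees R_A + R_B‖R_L = 50.92 kΩ.
I = 27.7 V / 50.92 kΩ = 0.544 mA.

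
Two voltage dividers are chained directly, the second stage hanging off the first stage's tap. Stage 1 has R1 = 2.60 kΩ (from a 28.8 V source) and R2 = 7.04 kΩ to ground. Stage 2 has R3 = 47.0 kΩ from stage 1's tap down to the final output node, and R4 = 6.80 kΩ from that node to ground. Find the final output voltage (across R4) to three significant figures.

V_out ≈ 2.57 V

Stage 2 presents R3+R4 = 53.80 kΩ as a load on stage 1's tap.
Stage 1's lower leg becomes R2‖(R3+R4) = 6.225 kΩ, so V_mid = 28.8 × 6.225/8.825 = 20.32 V.
Stage 2 is itself unloaded: V_out = V_mid × R4/(R3+R4) = 20.32 × 6.80/53.80 = 2.57 V.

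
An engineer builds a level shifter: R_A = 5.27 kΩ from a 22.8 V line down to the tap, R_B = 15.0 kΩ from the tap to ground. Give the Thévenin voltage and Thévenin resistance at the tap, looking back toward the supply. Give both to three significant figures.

V_th is the open-circuit tap voltage: 22.8 × 15.0/(5.27 + 15.0) = 16.9 V.
With the supply zeroed, R_A and R_B appear in parallel from the tap: R_th = R_A‖R_B = (5.27 × 15.0)/20.27 = 3.90 kΩ.

V_th = 16.9 V, R_th = 3.90 kΩ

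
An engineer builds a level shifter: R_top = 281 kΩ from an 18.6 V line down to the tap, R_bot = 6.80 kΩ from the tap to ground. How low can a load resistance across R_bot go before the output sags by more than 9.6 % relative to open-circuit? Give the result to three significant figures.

R_L(min) ≈ 62.5 kΩ

Output resistance R_th = R_top‖R_bot = (281 × 6.80)/287.8 = 6.639 kΩ.
The fractional drop is R_th/(R_th + R_L); requiring this ≤ 0.0960 gives R_L ≥ R_th(1/0.0960 − 1) = 6.639 × 9.417 = 62.5 kΩ.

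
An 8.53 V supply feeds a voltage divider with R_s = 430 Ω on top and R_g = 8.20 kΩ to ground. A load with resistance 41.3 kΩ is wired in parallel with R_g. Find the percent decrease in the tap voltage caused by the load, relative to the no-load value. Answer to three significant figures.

0.980 %

The divider's output (Thévenin) resistance is R_s‖R_g = 408.6 Ω.
Fractional drop under load = R_th/(R_th + R_L) = 408.6 / (408.6 + 41300) = 0.009796.
So the output falls by 0.980 %.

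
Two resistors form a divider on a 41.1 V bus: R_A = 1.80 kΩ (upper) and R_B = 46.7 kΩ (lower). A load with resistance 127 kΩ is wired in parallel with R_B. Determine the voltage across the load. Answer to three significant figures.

V_out ≈ 39.0 V

The load sits in parallel with R_B: R_B‖R_L = (46.7 × 127) / (46.7 + 127) = 34.14 kΩ.
V_out = 41.1 × 34.14 / (1.80 + 34.14) = 41.1 × 34.14/35.94 = 39.0 V.
(Unloaded it would have been 39.6 V.)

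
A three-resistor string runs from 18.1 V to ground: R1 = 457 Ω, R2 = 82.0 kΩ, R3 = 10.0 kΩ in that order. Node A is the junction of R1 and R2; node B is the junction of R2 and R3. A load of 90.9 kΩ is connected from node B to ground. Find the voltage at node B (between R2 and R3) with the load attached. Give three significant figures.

V ≈ 1.78 V

At node B, R3 is in parallel with the load: R3‖R_L = 9009 Ω.
Below node A the resistance is R2 + (R3‖R_L) = 91010 Ω, so V_A = 18.1 × 91010/91470 = 18.01 V.
Then V_B = V_A × (R3‖R_L)/(R2 + R3‖R_L) = 18.01 × 9009/91010 = 1.78 V.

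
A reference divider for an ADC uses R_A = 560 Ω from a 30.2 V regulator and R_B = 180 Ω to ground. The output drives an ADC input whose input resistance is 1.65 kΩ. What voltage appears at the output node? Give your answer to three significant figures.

The load sits in parallel with R_B: R_B‖R_L = (180 × 1650) / (180 + 1650) = 162.3 Ω.
V_out = 30.2 × 162.3 / (560 + 162.3) = 30.2 × 162.3/722.3 = 6.79 V.

V_out ≈ 6.79 V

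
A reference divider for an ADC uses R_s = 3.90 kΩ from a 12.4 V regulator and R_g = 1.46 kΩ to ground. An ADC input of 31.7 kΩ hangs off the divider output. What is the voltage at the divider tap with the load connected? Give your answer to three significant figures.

V_out ≈ 3.27 V

The load sits in parallel with R_g: R_g‖R_L = (1.46 × 31.7) / (1.46 + 31.7) = 1.396 kΩ.
V_out = 12.4 × 1.396 / (3.90 + 1.396) = 12.4 × 1.396/5.296 = 3.27 V.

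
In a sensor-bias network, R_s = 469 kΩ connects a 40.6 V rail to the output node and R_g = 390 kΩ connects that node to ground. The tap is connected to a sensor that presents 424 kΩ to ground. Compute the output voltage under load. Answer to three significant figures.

V_out ≈ 12.3 V

The load sits in parallel with R_g: R_g‖R_L = (390 × 424) / (390 + 424) = 203.1 kΩ.
V_out = 40.6 × 203.1 / (469 + 203.1) = 40.6 × 203.1/672.1 = 12.3 V.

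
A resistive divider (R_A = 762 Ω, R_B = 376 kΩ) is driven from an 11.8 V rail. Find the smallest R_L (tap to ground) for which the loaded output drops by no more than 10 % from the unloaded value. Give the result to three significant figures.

R_L(min) ≈ 6.84 kΩ

Output resistance R_th = R_A‖R_B = (762 × 376000)/376800 = 760.5 Ω.
The fractional drop is R_th/(R_th + R_L); requiring this ≤ 0.100 gives R_L ≥ R_th(1/0.100 − 1) = 760.5 × 9.000 = 6.84 kΩ.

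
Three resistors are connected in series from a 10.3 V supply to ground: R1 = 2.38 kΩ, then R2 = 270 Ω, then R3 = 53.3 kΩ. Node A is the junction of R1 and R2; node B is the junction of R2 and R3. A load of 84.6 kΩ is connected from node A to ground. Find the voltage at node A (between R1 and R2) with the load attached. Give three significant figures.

Below node A the series string R2+R3 = 53570 Ω sits in parallel with the 84600 Ω load: 32800 Ω.
V_A = 10.3 × 32800/(2380 + 32800) = 9.60 V.

V ≈ 9.60 V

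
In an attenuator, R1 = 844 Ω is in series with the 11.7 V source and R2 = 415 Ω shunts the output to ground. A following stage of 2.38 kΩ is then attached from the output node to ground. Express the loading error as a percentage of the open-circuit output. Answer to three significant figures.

10.5 %

The divider's output (Thévenin) resistance is R1‖R2 = 278.2 Ω.
Fractional drop under load = R_th/(R_th + R_L) = 278.2 / (278.2 + 2380) = 0.1047.
So the output falls by 10.5 %.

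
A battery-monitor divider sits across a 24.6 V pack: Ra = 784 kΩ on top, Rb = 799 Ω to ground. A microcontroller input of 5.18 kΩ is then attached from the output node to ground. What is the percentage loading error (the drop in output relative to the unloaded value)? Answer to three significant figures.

13.4 %

The divider's output (Thévenin) resistance is Ra‖Rb = 798.2 Ω.
Fractional drop under load = R_th/(R_th + R_L) = 798.2 / (798.2 + 5180) = 0.1335.
So the output falls by 13.4 %.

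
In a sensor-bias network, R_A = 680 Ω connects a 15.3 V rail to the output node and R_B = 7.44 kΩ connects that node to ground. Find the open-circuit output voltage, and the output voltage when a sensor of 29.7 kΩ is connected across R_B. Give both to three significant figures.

Unloaded: 14.0 V; loaded: 13.7 V

Open-circuit: V = 15.3 × 7440/(680 + 7440) = 14.0 V.
With the load, R_B becomes R_B‖R_L = 5950 Ω, so V = 15.3 × 5950/6630 = 13.7 V.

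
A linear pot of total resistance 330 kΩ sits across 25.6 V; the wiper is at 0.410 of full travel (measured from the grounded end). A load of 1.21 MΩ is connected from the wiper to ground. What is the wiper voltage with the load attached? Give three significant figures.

V ≈ 9.85 V

The wiper splits the pot into (1−α)R = 194.7 kΩ above and αR = 135.3 kΩ below.
Lower section ‖ load = 121.7 kΩ.
V_wiper = 25.6 × 121.7/(194.7 + 121.7) = 9.85 V.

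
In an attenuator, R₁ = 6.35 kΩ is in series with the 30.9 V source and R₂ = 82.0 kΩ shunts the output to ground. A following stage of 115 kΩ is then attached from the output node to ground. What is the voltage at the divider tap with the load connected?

The load sits in parallel with R₂: R₂‖R_L = (82.0 × 115) / (82.0 + 115) = 47.87 kΩ.
V_out = 30.9 × 47.87 / (6.35 + 47.87) = 30.9 × 47.87/54.22 = 27.3 V.
(Unloaded it would have been 28.7 V.)

V_out ≈ 27.3 V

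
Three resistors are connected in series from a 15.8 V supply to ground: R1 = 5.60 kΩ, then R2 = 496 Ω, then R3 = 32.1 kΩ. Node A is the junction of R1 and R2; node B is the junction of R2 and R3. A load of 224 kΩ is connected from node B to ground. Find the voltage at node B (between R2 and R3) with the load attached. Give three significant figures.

V ≈ 13.0 V

At node B, R3 is in parallel with the load: R3‖R_L = 28080 Ω.
Below node A the resistance is R2 + (R3‖R_L) = 28570 Ω, so V_A = 15.8 × 28570/34170 = 13.21 V.
Then V_B = V_A × (R3‖R_L)/(R2 + R3‖R_L) = 13.21 × 28080/28570 = 13.0 V.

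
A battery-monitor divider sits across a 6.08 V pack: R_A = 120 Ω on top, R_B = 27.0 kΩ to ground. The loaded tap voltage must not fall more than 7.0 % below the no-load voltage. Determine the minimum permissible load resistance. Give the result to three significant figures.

R_L(min) ≈ 1.59 kΩ

Output resistance R_th = R_A‖R_B = (120 × 27000)/27120 = 119.5 Ω.
The fractional drop is R_th/(R_th + R_L); requiring this ≤ 0.0700 gives R_L ≥ R_th(1/0.0700 − 1) = 119.5 × 13.29 = 1.59 kΩ.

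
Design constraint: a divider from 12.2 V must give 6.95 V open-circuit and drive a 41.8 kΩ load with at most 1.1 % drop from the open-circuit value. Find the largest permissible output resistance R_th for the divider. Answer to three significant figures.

Loading drop = R_th/(R_th + R_L) ≤ 0.0110, so R_th ≤ R_L · ε/(1−ε) = 41.8 kΩ × 0.0110/0.9890 = 465 Ω.

R_th ≤ 465 Ω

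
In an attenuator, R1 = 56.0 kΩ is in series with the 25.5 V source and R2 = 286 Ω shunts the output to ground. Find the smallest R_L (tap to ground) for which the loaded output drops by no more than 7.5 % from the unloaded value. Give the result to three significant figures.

R_L(min) ≈ 3.51 kΩ

Output resistance R_th = R1‖R2 = (56000 × 286)/56290 = 284.5 Ω.
The fractional drop is R_th/(R_th + R_L); requiring this ≤ 0.0750 gives R_L ≥ R_th(1/0.0750 − 1) = 284.5 × 12.33 = 3.51 kΩ.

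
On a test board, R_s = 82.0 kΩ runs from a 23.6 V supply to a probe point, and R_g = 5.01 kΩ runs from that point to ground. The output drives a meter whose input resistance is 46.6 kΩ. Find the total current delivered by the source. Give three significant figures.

I ≈ 0.273 mA

R_g‖R_L = 4.524 kΩ, so the source sees R_s + R_g‖R_L = 86.52 kΩ.
I = 23.6 V / 86.52 kΩ = 0.273 mA.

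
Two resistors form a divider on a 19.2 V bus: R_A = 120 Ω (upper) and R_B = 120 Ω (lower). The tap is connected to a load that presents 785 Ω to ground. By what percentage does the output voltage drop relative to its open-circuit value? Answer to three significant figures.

The divider's output (Thévenin) resistance is R_A‖R_B = 60.00 Ω.
Fractional drop under load = R_th/(R_th + R_L) = 60.00 / (60.00 + 785) = 0.07101.
So the output falls by 7.10 %.

7.10 %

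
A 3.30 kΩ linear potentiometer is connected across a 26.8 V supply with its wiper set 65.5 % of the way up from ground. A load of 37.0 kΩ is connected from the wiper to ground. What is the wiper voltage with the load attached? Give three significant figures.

The wiper splits the pot into (1−α)R = 1.139 kΩ above and αR = 2.162 kΩ below.
Lower section ‖ load = 2.042 kΩ.
V_wiper = 26.8 × 2.042/(1.139 + 2.042) = 17.2 V.

V ≈ 17.2 V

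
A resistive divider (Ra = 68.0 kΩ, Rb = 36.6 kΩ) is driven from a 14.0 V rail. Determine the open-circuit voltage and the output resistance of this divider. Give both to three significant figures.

V_th = 4.90 V, R_th = 23.8 kΩ

V_th is the open-circuit tap voltage: 14.0 × 36.6/(68.0 + 36.6) = 4.90 V.
With the supply zeroed, Ra and Rb appear in parallel from the tap: R_th = Ra‖Rb = (68.0 × 36.6)/104.6 = 23.8 kΩ.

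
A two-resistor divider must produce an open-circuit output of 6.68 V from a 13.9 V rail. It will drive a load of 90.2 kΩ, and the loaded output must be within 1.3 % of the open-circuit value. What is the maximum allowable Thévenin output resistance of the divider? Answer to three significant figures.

Loading drop = R_th/(R_th + R_L) ≤ 0.0130, so R_th ≤ R_L · ε/(1−ε) = 90.2 kΩ × 0.0130/0.9870 = 1.19 kΩ.
(Any R1, R2 with R2/(R1+R2) = 0.481 and R1‖R2 ≤ 1.19 kΩ will meet the spec.)

R_th ≤ 1.19 kΩ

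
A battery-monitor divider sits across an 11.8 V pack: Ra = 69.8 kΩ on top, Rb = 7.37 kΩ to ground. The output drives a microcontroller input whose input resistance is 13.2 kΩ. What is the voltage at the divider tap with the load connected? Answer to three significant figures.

The load sits in parallel with Rb: Rb‖R_L = (7.37 × 13.2) / (7.37 + 13.2) = 4.729 kΩ.
V_out = 11.8 × 4.729 / (69.8 + 4.729) = 11.8 × 4.729/74.53 = 0.749 V.
(Unloaded it would have been 1.13 V.)

V_out ≈ 0.749 V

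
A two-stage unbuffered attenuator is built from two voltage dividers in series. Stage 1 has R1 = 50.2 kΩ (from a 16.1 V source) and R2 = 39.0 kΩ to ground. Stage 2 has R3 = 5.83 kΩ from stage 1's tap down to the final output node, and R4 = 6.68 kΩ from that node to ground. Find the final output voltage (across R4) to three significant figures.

V_out ≈ 1.36 V

Stage 2 presents R3+R4 = 12.51 kΩ as a load on stage 1's tap.
Stage 1's lower leg becomes R2‖(R3+R4) = 9.472 kΩ, so V_mid = 16.1 × 9.472/59.67 = 2.556 V.
Stage 2 is itself unloaded: V_out = V_mid × R4/(R3+R4) = 2.556 × 6.68/12.51 = 1.36 V.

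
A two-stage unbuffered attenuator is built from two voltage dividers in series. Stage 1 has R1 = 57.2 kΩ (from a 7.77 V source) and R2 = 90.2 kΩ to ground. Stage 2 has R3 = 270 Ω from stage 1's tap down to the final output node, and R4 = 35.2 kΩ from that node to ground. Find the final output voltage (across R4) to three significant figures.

Stage 2 presents R3+R4 = 35470 Ω as a load on stage 1's tap.
Stage 1's lower leg becomes R2‖(R3+R4) = 25460 Ω, so V_mid = 7.77 × 25460/82660 = 2.393 V.
Stage 2 is itself unloaded: V_out = V_mid × R4/(R3+R4) = 2.393 × 35200/35470 = 2.37 V.

V_out ≈ 2.37 V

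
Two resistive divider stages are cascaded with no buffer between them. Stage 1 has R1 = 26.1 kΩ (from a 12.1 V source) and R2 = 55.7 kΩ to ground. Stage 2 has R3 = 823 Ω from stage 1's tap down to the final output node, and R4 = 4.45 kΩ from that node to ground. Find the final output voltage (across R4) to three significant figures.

V_out ≈ 1.59 V

Stage 2 presents R3+R4 = 5273 Ω as a load on stage 1's tap.
Stage 1's lower leg becomes R2‖(R3+R4) = 4817 Ω, so V_mid = 12.1 × 4817/30920 = 1.885 V.
Stage 2 is itself unloaded: V_out = V_mid × R4/(R3+R4) = 1.885 × 4450/5273 = 1.59 V.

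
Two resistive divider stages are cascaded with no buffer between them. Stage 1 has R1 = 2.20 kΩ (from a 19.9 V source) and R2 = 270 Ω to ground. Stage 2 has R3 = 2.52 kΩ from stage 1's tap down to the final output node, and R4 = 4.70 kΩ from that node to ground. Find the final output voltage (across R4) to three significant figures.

Stage 2 presents R3+R4 = 7220 Ω as a load on stage 1's tap.
Stage 1's lower leg becomes R2‖(R3+R4) = 260.3 Ω, so V_mid = 19.9 × 260.3/2460 = 2.105 V.
Stage 2 is itself unloaded: V_out = V_mid × R4/(R3+R4) = 2.105 × 4700/7220 = 1.37 V.

V_out ≈ 1.37 V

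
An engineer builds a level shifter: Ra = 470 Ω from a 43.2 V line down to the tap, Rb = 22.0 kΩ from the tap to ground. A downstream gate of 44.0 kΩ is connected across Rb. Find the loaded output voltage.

V_out ≈ 41.9 V

The load sits in parallel with Rb: Rb‖R_L = (22000 × 44000) / (22000 + 44000) = 14670 Ω.
V_out = 43.2 × 14670 / (470 + 14670) = 43.2 × 14670/15140 = 41.9 V.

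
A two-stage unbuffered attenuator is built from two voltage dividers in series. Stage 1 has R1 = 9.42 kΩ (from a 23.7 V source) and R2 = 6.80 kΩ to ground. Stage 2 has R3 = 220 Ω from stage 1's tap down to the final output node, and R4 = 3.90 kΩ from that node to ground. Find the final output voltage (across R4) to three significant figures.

V_out ≈ 4.80 V

Stage 2 presents R3+R4 = 4120 Ω as a load on stage 1's tap.
Stage 1's lower leg becomes R2‖(R3+R4) = 2566 Ω, so V_mid = 23.7 × 2566/11990 = 5.073 V.
Stage 2 is itself unloaded: V_out = V_mid × R4/(R3+R4) = 5.073 × 3900/4120 = 4.80 V.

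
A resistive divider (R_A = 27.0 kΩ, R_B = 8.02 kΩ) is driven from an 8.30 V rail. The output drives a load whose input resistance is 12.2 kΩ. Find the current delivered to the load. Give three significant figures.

I_L ≈ 0.103 mA

R_B‖R_L = 4.839 kΩ; V_out = 8.30 × 4.839/31.84 = 1.261 V.
I_L = V_out / R_L = 1.261 / 12.2 kΩ = 0.103 mA.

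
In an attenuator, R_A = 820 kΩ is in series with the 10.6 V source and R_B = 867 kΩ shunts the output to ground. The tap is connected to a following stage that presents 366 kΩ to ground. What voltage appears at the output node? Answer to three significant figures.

The load sits in parallel with R_B: R_B‖R_L = (867 × 366) / (867 + 366) = 257.4 kΩ.
V_out = 10.6 × 257.4 / (820 + 257.4) = 10.6 × 257.4/1077 = 2.53 V.

V_out ≈ 2.53 V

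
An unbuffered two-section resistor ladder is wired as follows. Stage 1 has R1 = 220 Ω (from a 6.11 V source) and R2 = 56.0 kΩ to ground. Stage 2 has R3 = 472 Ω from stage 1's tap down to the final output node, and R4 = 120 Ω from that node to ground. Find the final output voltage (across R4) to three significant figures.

Stage 2 presents R3+R4 = 592.0 Ω as a load on stage 1's tap.
Stage 1's lower leg becomes R2‖(R3+R4) = 585.8 Ω, so V_mid = 6.11 × 585.8/805.8 = 4.442 V.
Stage 2 is itself unloaded: V_out = V_mid × R4/(R3+R4) = 4.442 × 120/592.0 = 0.900 V.

V_out ≈ 0.900 V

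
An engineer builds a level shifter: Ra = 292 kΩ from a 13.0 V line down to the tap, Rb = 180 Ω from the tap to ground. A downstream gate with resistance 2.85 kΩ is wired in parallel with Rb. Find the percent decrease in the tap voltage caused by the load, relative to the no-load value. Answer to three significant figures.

5.94 %

The divider's output (Thévenin) resistance is Ra‖Rb = 179.9 Ω.
Fractional drop under load = R_th/(R_th + R_L) = 179.9 / (179.9 + 2850) = 0.05937.
So the output falls by 5.94 %.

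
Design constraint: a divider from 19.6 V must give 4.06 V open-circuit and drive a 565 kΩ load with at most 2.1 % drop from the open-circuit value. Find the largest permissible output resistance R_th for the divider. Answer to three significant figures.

R_th ≤ 12.1 kΩ

Loading drop = R_th/(R_th + R_L) ≤ 0.0210, so R_th ≤ R_L · ε/(1−ε) = 565 kΩ × 0.0210/0.9790 = 12.1 kΩ.
(Any R1, R2 with R2/(R1+R2) = 0.207 and R1‖R2 ≤ 12.1 kΩ will meet the spec.)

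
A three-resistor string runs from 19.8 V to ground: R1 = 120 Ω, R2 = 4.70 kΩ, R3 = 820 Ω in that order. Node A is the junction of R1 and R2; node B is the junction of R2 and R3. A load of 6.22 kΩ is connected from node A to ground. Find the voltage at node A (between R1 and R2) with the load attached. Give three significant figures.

Below node A the series string R2+R3 = 5520 Ω sits in parallel with the 6220 Ω load: 2925 Ω.
V_A = 19.8 × 2925/(120 + 2925) = 19.0 V.

V ≈ 19.0 V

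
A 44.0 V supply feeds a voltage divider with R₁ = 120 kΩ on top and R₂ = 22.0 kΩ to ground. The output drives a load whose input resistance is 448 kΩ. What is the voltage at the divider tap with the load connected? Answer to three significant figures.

The load sits in parallel with R₂: R₂‖R_L = (22.0 × 448) / (22.0 + 448) = 20.97 kΩ.
V_out = 44.0 × 20.97 / (120 + 20.97) = 44.0 × 20.97/141.0 = 6.55 V.

V_out ≈ 6.55 V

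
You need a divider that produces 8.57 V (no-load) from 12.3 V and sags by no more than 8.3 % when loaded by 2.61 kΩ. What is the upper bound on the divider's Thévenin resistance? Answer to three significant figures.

R_th ≤ 236 Ω

Loading drop = R_th/(R_th + R_L) ≤ 0.0830, so R_th ≤ R_L · ε/(1−ε) = 2.61 kΩ × 0.0830/0.9170 = 236 Ω.
(Any R1, R2 with R2/(R1+R2) = 0.697 and R1‖R2 ≤ 236 Ω will meet the spec.)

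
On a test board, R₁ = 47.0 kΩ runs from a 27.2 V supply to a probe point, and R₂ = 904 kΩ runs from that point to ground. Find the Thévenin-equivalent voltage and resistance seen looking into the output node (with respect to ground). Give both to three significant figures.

V_th = 25.9 V, R_th = 44.7 kΩ

V_th is the open-circuit tap voltage: 27.2 × 904/(47.0 + 904) = 25.9 V.
With the supply zeroed, R₁ and R₂ appear in parallel from the tap: R_th = R₁‖R₂ = (47.0 × 904)/951.0 = 44.7 kΩ.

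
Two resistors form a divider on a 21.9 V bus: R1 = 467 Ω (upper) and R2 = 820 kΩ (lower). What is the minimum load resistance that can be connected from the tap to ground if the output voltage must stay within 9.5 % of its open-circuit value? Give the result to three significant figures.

Output resistance R_th = R1‖R2 = (467 × 820000)/820500 = 466.7 Ω.
The fractional drop is R_th/(R_th + R_L); requiring this ≤ 0.0950 gives R_L ≥ R_th(1/0.0950 − 1) = 466.7 × 9.526 = 4.45 kΩ.

R_L(min) ≈ 4.45 kΩ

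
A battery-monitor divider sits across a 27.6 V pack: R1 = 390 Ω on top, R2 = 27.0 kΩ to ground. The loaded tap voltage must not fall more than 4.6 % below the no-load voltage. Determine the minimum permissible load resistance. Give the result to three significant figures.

Output resistance R_th = R1‖R2 = (390 × 27000)/27390 = 384.4 Ω.
The fractional drop is R_th/(R_th + R_L); requiring this ≤ 0.0460 gives R_L ≥ R_th(1/0.0460 − 1) = 384.4 × 20.74 = 7.97 kΩ.

R_L(min) ≈ 7.97 kΩ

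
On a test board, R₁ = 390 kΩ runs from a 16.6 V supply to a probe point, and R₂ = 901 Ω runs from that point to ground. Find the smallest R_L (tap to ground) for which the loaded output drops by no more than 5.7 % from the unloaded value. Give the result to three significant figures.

Output resistance R_th = R₁‖R₂ = (390000 × 901)/390900 = 898.9 Ω.
The fractional drop is R_th/(R_th + R_L); requiring this ≤ 0.0570 gives R_L ≥ R_th(1/0.0570 − 1) = 898.9 × 16.54 = 14.9 kΩ.

R_L(min) ≈ 14.9 kΩ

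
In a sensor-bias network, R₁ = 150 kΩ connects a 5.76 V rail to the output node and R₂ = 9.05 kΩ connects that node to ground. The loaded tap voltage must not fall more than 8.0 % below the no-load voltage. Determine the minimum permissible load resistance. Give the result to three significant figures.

R_L(min) ≈ 98.2 kΩ

Output resistance R_th = R₁‖R₂ = (150 × 9.05)/159.1 = 8.535 kΩ.
The fractional drop is R_th/(R_th + R_L); requiring this ≤ 0.0800 gives R_L ≥ R_th(1/0.0800 − 1) = 8.535 × 11.50 = 98.2 kΩ.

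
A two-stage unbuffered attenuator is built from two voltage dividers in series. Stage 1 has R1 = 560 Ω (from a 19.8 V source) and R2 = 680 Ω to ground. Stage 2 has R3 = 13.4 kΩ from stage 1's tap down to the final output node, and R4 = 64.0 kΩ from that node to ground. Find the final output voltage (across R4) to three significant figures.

Stage 2 presents R3+R4 = 77400 Ω as a load on stage 1's tap.
Stage 1's lower leg becomes R2‖(R3+R4) = 674.1 Ω, so V_mid = 19.8 × 674.1/1234 = 10.82 V.
Stage 2 is itself unloaded: V_out = V_mid × R4/(R3+R4) = 10.82 × 64000/77400 = 8.94 V.

V_out ≈ 8.94 V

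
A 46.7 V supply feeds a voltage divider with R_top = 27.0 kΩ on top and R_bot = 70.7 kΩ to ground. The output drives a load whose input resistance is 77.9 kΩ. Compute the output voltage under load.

V_out ≈ 27.0 V

The load sits in parallel with R_bot: R_bot‖R_L = (70.7 × 77.9) / (70.7 + 77.9) = 37.06 kΩ.
V_out = 46.7 × 37.06 / (27.0 + 37.06) = 46.7 × 37.06/64.06 = 27.0 V.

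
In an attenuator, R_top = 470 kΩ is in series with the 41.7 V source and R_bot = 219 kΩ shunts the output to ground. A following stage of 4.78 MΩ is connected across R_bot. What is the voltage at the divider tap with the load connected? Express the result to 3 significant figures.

The load sits in parallel with R_bot: R_bot‖R_L = (219 × 4780) / (219 + 4780) = 209.4 kΩ.
V_out = 41.7 × 209.4 / (470 + 209.4) = 41.7 × 209.4/679.4 = 12.9 V.

V_out ≈ 12.9 V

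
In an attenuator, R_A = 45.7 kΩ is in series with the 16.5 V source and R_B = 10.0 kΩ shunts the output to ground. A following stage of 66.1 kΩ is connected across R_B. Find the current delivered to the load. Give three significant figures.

R_B‖R_L = 8.686 kΩ; V_out = 16.5 × 8.686/54.39 = 2.635 V.
I_L = V_out / R_L = 2.635 / 66.1 kΩ = 0.0399 mA.

I_L ≈ 0.0399 mA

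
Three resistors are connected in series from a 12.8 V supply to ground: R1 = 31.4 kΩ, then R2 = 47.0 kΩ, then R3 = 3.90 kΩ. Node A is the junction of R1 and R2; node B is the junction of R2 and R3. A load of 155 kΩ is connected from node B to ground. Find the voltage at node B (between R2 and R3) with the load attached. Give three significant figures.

At node B, R3 is in parallel with the load: R3‖R_L = 3.804 kΩ.
Below node A the resistance is R2 + (R3‖R_L) = 50.80 kΩ, so V_A = 12.8 × 50.80/82.20 = 7.911 V.
Then V_B = V_A × (R3‖R_L)/(R2 + R3‖R_L) = 7.911 × 3.804/50.80 = 0.592 V.

V ≈ 0.592 V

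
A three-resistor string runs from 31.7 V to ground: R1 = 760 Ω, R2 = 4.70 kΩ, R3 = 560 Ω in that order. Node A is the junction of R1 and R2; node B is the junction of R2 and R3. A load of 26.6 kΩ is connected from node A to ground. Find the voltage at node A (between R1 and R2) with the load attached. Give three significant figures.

V ≈ 27.0 V

Below node A the series string R2+R3 = 5260 Ω sits in parallel with the 26600 Ω load: 4392 Ω.
V_A = 31.7 × 4392/(760 + 4392) = 27.0 V.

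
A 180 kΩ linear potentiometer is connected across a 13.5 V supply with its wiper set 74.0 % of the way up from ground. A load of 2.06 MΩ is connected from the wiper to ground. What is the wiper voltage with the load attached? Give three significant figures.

V ≈ 9.82 V

The wiper splits the pot into (1−α)R = 46.80 kΩ above and αR = 133.2 kΩ below.
Lower section ‖ load = 125.1 kΩ.
V_wiper = 13.5 × 125.1/(46.80 + 125.1) = 9.82 V.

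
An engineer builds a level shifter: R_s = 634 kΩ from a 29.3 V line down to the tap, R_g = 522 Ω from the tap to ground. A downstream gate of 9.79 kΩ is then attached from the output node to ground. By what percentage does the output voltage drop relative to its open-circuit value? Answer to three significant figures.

5.06 %

The divider's output (Thévenin) resistance is R_s‖R_g = 521.6 Ω.
Fractional drop under load = R_th/(R_th + R_L) = 521.6 / (521.6 + 9790) = 0.05058.
So the output falls by 5.06 %.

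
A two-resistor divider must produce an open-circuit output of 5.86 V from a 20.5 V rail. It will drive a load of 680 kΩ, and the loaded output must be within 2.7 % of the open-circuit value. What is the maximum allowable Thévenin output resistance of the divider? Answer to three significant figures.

R_th ≤ 18.9 kΩ

Loading drop = R_th/(R_th + R_L) ≤ 0.0270, so R_th ≤ R_L · ε/(1−ε) = 680 kΩ × 0.0270/0.9730 = 18.9 kΩ.
(Any R1, R2 with R2/(R1+R2) = 0.286 and R1‖R2 ≤ 18.9 kΩ will meet the spec.)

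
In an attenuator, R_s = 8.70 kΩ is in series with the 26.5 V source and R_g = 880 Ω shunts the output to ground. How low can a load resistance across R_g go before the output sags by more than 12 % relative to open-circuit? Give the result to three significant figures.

Output resistance R_th = R_s‖R_g = (8700 × 880)/9580 = 799.2 Ω.
The fractional drop is R_th/(R_th + R_L); requiring this ≤ 0.120 gives R_L ≥ R_th(1/0.120 − 1) = 799.2 × 7.333 = 5.86 kΩ.

R_L(min) ≈ 5.86 kΩ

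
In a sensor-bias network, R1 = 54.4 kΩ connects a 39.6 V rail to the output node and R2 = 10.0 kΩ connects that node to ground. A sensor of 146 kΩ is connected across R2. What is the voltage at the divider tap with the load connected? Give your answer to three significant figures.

The load sits in parallel with R2: R2‖R_L = (10.0 × 146) / (10.0 + 146) = 9.359 kΩ.
V_out = 39.6 × 9.359 / (54.4 + 9.359) = 39.6 × 9.359/63.76 = 5.81 V.
(Unloaded it would have been 6.15 V.)

V_out ≈ 5.81 V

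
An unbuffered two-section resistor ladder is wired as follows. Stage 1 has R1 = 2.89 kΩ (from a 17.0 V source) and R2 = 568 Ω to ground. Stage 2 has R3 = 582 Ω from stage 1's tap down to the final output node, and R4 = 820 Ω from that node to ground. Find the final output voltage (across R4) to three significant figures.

Stage 2 presents R3+R4 = 1402 Ω as a load on stage 1's tap.
Stage 1's lower leg becomes R2‖(R3+R4) = 404.2 Ω, so V_mid = 17.0 × 404.2/3294 = 2.086 V.
Stage 2 is itself unloaded: V_out = V_mid × R4/(R3+R4) = 2.086 × 820/1402 = 1.22 V.

V_out ≈ 1.22 V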